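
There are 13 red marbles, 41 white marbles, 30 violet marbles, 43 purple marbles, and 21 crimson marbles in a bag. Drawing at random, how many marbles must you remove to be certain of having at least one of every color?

The hardest color to obtain is red: we could draw every other marble first — 148 − 13 = 135 marbles — without a single red one.
The next draw must be red, so 135 + 1 = 136.

136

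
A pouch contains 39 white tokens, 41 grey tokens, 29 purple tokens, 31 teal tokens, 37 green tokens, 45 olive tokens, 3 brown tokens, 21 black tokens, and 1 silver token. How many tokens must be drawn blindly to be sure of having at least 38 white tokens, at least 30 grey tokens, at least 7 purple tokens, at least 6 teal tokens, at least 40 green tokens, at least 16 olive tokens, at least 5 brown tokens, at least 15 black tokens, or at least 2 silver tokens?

The worst case stops just short of every target: 37 white, 29 grey, 6 purple, 5 teal, all 37 green, 15 olive, all 3 brown, 14 black, 1 silver — 37 + 29 + 6 + 5 + 37 + 15 + 3 + 14 + 1 = 147 tokens.
One more token must push some color to its target, so 147 + 1 = 148.

148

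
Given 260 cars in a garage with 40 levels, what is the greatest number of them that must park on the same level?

7

The 260 cars fall into 40 levels.
If each of the 40 levels held at most 6, the total would be at most 40 × 6 = 240 < 260, a contradiction.
So at least one holds ⌈260/40⌉ = 7.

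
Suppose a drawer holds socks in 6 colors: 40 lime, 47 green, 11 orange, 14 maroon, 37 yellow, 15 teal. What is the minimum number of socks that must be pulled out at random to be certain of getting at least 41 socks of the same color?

158

In the worst case we take at most 40 of each color, but all 11 orange, all 14 maroon, all 37 yellow, and all 15 teal (fewer than 40), giving 40 + 40 + 11 + 14 + 37 + 15 = 157.
One more sock then forces some color to 41, so 157 + 1 = 158.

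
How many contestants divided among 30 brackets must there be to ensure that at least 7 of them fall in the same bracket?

There are 30 brackets acting as pigeonholes.
With 30 × 6 = 180 contestants we could place exactly 6 in each, with no class reaching 7.
One more forces some class to hold 7, so 180 + 1 = 181.

181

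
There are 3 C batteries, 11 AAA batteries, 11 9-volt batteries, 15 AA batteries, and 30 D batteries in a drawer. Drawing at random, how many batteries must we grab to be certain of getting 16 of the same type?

56

In the worst case we take at most 15 of each type, but all 3 C, all 11 AAA, and all 11 9-volt (fewer than 15), giving 3 + 11 + 11 + 15 + 15 = 55.
One more battery then forces some type to 16, so 55 + 1 = 56.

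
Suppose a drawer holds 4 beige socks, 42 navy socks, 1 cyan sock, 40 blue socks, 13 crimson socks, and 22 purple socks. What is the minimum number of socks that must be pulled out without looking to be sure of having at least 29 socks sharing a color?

97

In the worst case we take at most 28 of each color, but all 4 beige, all 1 cyan, all 13 crimson, and all 22 purple (fewer than 28), giving 4 + 28 + 1 + 28 + 13 + 22 = 96.
One more sock then forces some color to 29, so 96 + 1 = 97.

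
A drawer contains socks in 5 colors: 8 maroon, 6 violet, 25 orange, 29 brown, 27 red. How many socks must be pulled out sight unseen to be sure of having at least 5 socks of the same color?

21

The worst case takes 4 socks of each color without reaching 5 of any: 5 × 4 = 20.
The next sock must bring some color to 5, so 20 + 1 = 21.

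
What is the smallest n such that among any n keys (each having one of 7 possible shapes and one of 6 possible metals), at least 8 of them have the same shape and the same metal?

There are 7 × 6 = 42 (shape, metal) combinations acting as pigeonholes.
With 42 × 7 = 294 keys we could place exactly 7 in each, with no (shape, metal) pair reaching 8.
One more forces some (shape, metal) pair to hold 8, so 294 + 1 = 295.

295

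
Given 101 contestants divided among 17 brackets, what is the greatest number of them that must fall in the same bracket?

6

The 101 contestants fall into 17 brackets.
If each of the 17 brackets held at most 5, the total would be at most 17 × 5 = 85 < 101, a contradiction.
So at least one holds ⌈101/17⌉ = 6.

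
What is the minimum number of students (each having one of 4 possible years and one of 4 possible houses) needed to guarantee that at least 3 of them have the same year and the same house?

There are 4 × 4 = 16 (year, house) combinations acting as pigeonholes.
With 16 × 2 = 32 students we could place exactly 2 in each, with no (year, house) pair reaching 3.
One more forces some (year, house) pair to hold 3, so 32 + 1 = 33.

33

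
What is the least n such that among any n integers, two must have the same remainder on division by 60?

61

Two integers differ by a multiple of 60 exactly when they share a remainder mod 60.
There are 60 residue classes mod 60, so 60 integers can all lie in distinct classes.
One more integer must repeat a residue, giving a difference divisible by 60. So n = 60 + 1 = 61.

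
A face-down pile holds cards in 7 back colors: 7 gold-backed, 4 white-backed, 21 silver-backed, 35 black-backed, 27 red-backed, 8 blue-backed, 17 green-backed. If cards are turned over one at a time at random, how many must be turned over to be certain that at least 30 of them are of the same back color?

114

In the worst case we take at most 29 of each back color, but all 7 gold-backed, all 4 white-backed, all 21 silver-backed, all 27 red-backed, all 8 blue-backed, and all 17 green-backed (fewer than 29), giving 7 + 4 + 21 + 29 + 27 + 8 + 17 = 113.
One more card then forces some back color to 30, so 113 + 1 = 114.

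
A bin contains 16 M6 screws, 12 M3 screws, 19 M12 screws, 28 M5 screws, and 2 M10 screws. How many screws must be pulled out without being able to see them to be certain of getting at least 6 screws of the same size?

In the worst case we take at most 5 of each size, but all 2 M10 (fewer than 5), giving 5 + 5 + 5 + 5 + 2 = 22.
One more screw then forces some size to 6, so 22 + 1 = 23.

23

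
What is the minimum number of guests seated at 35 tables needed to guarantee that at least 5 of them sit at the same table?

There are 35 tables acting as pigeonholes.
With 35 × 4 = 140 guests we could place exactly 4 in each, with no class reaching 5.
One more forces some class to hold 5, so 140 + 1 = 141.

141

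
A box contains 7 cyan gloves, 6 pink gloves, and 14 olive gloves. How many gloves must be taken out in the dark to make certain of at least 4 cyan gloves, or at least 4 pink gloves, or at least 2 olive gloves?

The worst case stops just short of every target: 3 cyan, 3 pink, 1 olive — 3 + 3 + 1 = 7 gloves.
One more glove must push some color to its target, so 7 + 1 = 8.

8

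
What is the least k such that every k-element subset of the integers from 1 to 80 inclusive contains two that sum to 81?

Partition {1, …, 80} into 40 pairs: {1,80}, {2,79}, …, {40,41}.
Choosing 40 integers — say the integers 1 through 40 — takes one from each pair and avoids the property.
Choosing 41 forces two into the same pair by pigeonhole, and those sum to 81. So 41.

41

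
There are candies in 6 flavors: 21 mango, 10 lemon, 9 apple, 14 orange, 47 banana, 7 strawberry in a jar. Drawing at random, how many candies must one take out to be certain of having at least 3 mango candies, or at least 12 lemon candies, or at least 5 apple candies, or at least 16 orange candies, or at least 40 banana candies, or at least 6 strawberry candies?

The worst case stops just short of every target: 2 mango, all 10 lemon, 4 apple, all 14 orange, 39 banana, 5 strawberry — 2 + 10 + 4 + 14 + 39 + 5 = 74 candies.
One more candy must push some flavor to its target, so 74 + 1 = 75.

75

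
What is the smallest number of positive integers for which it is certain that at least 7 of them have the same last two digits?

There are 100 possible two-digit endings acting as pigeonholes.
With 100 × 6 = 600 positive integers we could place exactly 6 in each, with no class reaching 7.
One more forces some class to hold 7, so 600 + 1 = 601.

601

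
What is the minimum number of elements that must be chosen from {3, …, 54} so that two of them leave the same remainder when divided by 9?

Use the pigeonhole principle on residue classes: group the integers by remainder mod 9; there are 9 residue classes, each nonempty in this range.
Choosing one from each class (9 integers) avoids any shared remainder.
One more choice must repeat a class, so two differ by a multiple of 9. Hence 9 + 1 = 10.

10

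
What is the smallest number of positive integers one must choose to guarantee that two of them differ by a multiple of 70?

71

Two integers differ by a multiple of 70 exactly when they share a remainder mod 70.
There are 70 residue classes mod 70, so 70 integers can all lie in distinct classes.
One more integer must repeat a residue, giving a difference divisible by 70. So n = 70 + 1 = 71.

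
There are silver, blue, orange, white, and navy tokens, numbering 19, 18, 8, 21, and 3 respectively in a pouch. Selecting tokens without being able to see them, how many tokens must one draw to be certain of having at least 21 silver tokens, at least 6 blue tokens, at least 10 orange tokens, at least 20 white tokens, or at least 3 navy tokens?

The worst case stops just short of every target: all 19 silver, 5 blue, all 8 orange, 19 white, 2 navy — 19 + 5 + 8 + 19 + 2 = 53 tokens.
One more token must push some color to its target, so 53 + 1 = 54.

54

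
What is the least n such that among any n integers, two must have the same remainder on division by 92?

93

Two integers differ by a multiple of 92 exactly when they share a remainder mod 92.
There are 92 residue classes mod 92, so 92 integers can all lie in distinct classes.
One more integer must repeat a residue, giving a difference divisible by 92. So n = 92 + 1 = 93.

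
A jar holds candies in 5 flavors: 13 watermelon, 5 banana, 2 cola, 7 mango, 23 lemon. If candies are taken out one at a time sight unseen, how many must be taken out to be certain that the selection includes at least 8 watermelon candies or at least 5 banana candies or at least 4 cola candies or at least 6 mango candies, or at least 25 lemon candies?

The worst case stops just short of every target: 7 watermelon, 4 banana, all 2 cola, 5 mango, all 23 lemon — 7 + 4 + 2 + 5 + 23 = 41 candies.
One more candy must push some flavor to its target, so 41 + 1 = 42.

42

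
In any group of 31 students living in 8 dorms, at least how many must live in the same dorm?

4

If each of the 8 dorms held at most 3, the total would be at most 8 × 3 = 24 < 31, a contradiction.
So at least one holds ⌈31/8⌉ = 4.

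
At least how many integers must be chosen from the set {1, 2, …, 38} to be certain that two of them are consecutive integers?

Partition {1, …, 38} into 19 pairs: {1,2}, {3,4}, …, {37,38}.
Choosing 19 integers — say the 19 even numbers 2, 4, …, 38 — takes one from each pair and avoids the property.
Choosing 20 forces two into the same pair by pigeonhole, and those are consecutive. So 20.

20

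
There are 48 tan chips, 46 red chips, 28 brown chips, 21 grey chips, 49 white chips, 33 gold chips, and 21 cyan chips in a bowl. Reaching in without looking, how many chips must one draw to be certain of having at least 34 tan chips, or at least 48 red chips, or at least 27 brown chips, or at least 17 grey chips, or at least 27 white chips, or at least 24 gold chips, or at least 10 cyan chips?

180

The worst case stops just short of every target: 33 tan, all 46 red, 26 brown, 16 grey, 26 white, 23 gold, 9 cyan — 33 + 46 + 26 + 16 + 26 + 23 + 9 = 179 chips.
One more chip must push some color to its target, so 179 + 1 = 180.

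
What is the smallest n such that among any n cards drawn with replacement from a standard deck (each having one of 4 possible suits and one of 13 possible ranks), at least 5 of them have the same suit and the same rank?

209

There are 4 × 13 = 52 (suit, rank) combinations acting as pigeonholes.
With 52 × 4 = 208 cards drawn with replacement from a standard deck we could place exactly 4 in each, with no (suit, rank) pair reaching 5.
One more forces some (suit, rank) pair to hold 5, so 208 + 1 = 209.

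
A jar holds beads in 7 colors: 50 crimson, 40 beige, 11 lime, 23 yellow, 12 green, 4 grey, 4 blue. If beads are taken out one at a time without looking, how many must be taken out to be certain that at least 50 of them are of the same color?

144

In the worst case we take at most 49 of each color, but all 40 beige, all 11 lime, all 23 yellow, all 12 green, all 4 grey, and all 4 blue (fewer than 49), giving 49 + 40 + 11 + 23 + 12 + 4 + 4 = 143.
One more bead then forces some color to 50, so 143 + 1 = 144.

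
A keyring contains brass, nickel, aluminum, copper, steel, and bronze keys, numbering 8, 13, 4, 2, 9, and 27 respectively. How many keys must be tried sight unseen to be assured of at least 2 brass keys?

The worst case draws every non-brass key first: 13 + 4 + 2 + 9 + 27 = 55.
The next 2 draws are then forced to be brass, giving 55 + 2 = 57.

57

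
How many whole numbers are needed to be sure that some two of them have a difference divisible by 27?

Two integers differ by a multiple of 27 exactly when they share a remainder mod 27.
There are 27 residue classes mod 27, so 27 integers can all lie in distinct classes.
One more integer must repeat a residue, giving a difference divisible by 27. So n = 27 + 1 = 28.

28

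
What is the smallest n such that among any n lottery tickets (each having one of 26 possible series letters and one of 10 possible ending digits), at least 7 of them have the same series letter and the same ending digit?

There are 26 × 10 = 260 (series letter, ending digit) combinations acting as pigeonholes.
With 260 × 6 = 1560 lottery tickets we could place exactly 6 in each, with no (series letter, ending digit) pair reaching 7.
One more forces some (series letter, ending digit) pair to hold 7, so 1560 + 1 = 1561.

1561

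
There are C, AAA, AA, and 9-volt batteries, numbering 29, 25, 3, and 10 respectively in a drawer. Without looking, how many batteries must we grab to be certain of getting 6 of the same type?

Treat the 4 types as pigeonholes.
In the worst case we take at most 5 of each type, but all 3 AA (fewer than 5), giving 5 + 5 + 3 + 5 = 18.
One more battery then forces some type to 6, so 18 + 1 = 19.

19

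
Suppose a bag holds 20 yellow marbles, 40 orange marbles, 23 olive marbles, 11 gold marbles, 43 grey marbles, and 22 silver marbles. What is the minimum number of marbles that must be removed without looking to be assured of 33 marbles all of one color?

In the worst case we take at most 32 of each color, but all 20 yellow, all 23 olive, all 11 gold, and all 22 silver (fewer than 32), giving 20 + 32 + 23 + 11 + 32 + 22 = 140.
One more marble then forces some color to 33, so 140 + 1 = 141.

141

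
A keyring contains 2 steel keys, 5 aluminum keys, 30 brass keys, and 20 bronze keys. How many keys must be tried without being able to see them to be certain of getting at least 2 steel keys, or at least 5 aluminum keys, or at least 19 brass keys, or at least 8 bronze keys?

The worst case stops just short of every target: 1 steel, 4 aluminum, 18 brass, 7 bronze — 1 + 4 + 18 + 7 = 30 keys.
One more key must push some type to its target, so 30 + 1 = 31.

31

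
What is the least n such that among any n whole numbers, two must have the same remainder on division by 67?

68

Use the pigeonhole principle on residue classes: two integers differ by a multiple of 67 exactly when they share a remainder mod 67.
There are 67 residue classes mod 67, so 67 integers can all lie in distinct classes.
One more integer must repeat a residue, giving a difference divisible by 67. So n = 67 + 1 = 68.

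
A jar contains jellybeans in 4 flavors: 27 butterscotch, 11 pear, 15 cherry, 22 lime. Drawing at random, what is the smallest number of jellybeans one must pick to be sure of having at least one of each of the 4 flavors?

The hardest flavor to obtain is pear: we could draw every other jellybean first — 75 − 11 = 64 jellybeans — without a single pear one.
The next draw must be pear, so 64 + 1 = 65.

65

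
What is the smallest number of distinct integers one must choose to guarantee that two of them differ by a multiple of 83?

Two integers differ by a multiple of 83 exactly when they share a remainder mod 83.
There are 83 residue classes mod 83, so 83 integers can all lie in distinct classes.
One more integer must repeat a residue, giving a difference divisible by 83. So n = 83 + 1 = 84.

84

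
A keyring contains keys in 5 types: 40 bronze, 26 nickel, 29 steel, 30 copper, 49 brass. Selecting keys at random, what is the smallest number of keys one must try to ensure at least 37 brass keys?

To avoid brass keys as long as possible, exhaust the other 4 types first.
The worst case draws every non-brass key first: 40 + 26 + 29 + 30 = 125.
The next 37 draws are then forced to be brass, giving 125 + 37 = 162.

162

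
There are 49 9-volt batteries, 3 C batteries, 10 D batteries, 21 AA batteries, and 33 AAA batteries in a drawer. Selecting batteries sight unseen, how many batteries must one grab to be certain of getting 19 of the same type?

In the worst case we take at most 18 of each type, but all 3 C and all 10 D (fewer than 18), giving 18 + 3 + 10 + 18 + 18 = 67.
One more battery then forces some type to 19, so 67 + 1 = 68.

68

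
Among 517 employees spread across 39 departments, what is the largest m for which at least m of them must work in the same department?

14

If each of the 39 departments held at most 13, the total would be at most 39 × 13 = 507 < 517, a contradiction.
So at least one holds ⌈517/39⌉ = 14.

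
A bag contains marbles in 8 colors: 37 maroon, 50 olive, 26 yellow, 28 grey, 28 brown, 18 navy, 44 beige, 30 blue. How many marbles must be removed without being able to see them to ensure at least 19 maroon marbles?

243

To avoid maroon marbles as long as possible, exhaust the other 7 colors first.
The worst case draws every non-maroon marble first: 50 + 26 + 28 + 28 + 18 + 44 + 30 = 224.
The next 19 draws are then forced to be maroon, giving 224 + 19 = 243.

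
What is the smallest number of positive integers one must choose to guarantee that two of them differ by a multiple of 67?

68

Two integers differ by a multiple of 67 exactly when they share a remainder mod 67.
There are 67 residue classes mod 67, so 67 integers can all lie in distinct classes.
One more integer must repeat a residue, giving a difference divisible by 67. So n = 67 + 1 = 68.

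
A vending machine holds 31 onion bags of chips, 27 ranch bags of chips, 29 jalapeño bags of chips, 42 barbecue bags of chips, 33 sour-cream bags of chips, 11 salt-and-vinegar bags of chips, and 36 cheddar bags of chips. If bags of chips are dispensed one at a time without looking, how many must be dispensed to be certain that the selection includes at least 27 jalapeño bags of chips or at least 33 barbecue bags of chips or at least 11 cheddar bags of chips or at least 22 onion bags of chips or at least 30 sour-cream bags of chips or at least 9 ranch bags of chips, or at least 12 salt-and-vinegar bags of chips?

Each of the 7 flavors has its own threshold; avoid all of them simultaneously.
The worst case stops just short of every target: 21 onion, 8 ranch, 26 jalapeño, 32 barbecue, 29 sour-cream, 11 salt-and-vinegar, 10 cheddar — 21 + 8 + 26 + 32 + 29 + 11 + 10 = 137 bags of chips.
One more bag of chips must push some flavor to its target, so 137 + 1 = 138.

138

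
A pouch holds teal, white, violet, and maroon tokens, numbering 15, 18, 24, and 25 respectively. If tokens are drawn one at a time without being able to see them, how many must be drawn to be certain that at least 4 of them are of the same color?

13

The worst case takes 3 tokens of each color without reaching 4 of any: 4 × 3 = 12.
The next token must bring some color to 4, so 12 + 1 = 13.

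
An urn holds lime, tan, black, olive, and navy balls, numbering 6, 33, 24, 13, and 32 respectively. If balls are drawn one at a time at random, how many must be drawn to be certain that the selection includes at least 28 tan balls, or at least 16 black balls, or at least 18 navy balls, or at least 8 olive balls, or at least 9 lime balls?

73

The worst case stops just short of every target: all 6 lime, 27 tan, 15 black, 7 olive, 17 navy — 6 + 27 + 15 + 7 + 17 = 72 balls.
One more ball must push some color to its target, so 72 + 1 = 73.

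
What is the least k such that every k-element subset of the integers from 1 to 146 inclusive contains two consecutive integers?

74

Partition {1, …, 146} into 73 pairs: {1,2}, {3,4}, …, {145,146}.
Choosing 73 integers — say the 73 even numbers 2, 4, …, 146 — takes one from each pair and avoids the property.
Choosing 74 forces two into the same pair by pigeonhole, and those are consecutive. So 74.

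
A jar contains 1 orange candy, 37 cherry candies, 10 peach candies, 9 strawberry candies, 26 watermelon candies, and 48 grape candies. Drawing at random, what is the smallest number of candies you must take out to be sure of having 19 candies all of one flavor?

75

In the worst case we take at most 18 of each flavor, but all 1 orange, all 10 peach, and all 9 strawberry (fewer than 18), giving 1 + 18 + 10 + 9 + 18 + 18 = 74.
One more candy then forces some flavor to 19, so 74 + 1 = 75.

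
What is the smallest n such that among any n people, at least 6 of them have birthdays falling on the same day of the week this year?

36

There are 7 days of the week acting as pigeonholes.
With 7 × 5 = 35 people we could place exactly 5 in each, with no class reaching 6.
One more forces some class to hold 6, so 35 + 1 = 36.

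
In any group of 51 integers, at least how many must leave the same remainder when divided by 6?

If each of the 6 residue classes modulo 6 held at most 8, the total would be at most 6 × 8 = 48 < 51, a contradiction.
So at least one holds ⌈51/6⌉ = 9.

9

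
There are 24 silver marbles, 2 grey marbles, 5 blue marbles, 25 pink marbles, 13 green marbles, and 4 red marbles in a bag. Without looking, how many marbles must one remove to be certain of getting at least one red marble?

70

The worst case draws every non-red marble first: 24 + 2 + 5 + 25 + 13 = 69.
The next draw is then forced to be red, giving 69 + 1 = 70.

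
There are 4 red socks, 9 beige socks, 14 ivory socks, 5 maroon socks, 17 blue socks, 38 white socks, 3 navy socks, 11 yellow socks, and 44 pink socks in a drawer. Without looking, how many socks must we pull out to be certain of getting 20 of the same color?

102

Treat the 9 colors as pigeonholes.
In the worst case we take at most 19 of each color, but all 4 red, all 9 beige, all 14 ivory, all 5 maroon, all 17 blue, all 3 navy, and all 11 yellow (fewer than 19), giving 4 + 9 + 14 + 5 + 17 + 19 + 3 + 11 + 19 = 101.
One more sock then forces some color to 20, so 101 + 1 = 102.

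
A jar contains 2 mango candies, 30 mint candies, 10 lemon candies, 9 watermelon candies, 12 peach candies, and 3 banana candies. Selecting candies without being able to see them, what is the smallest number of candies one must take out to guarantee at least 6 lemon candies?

To avoid lemon candies as long as possible, exhaust the other 5 flavors first.
The worst case draws every non-lemon candy first: 2 + 30 + 9 + 12 + 3 = 56.
The next 6 draws are then forced to be lemon, giving 56 + 6 = 62.

62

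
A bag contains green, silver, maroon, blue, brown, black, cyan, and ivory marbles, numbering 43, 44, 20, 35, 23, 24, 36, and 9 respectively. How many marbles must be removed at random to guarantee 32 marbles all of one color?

In the worst case we take at most 31 of each color, but all 20 maroon, all 23 brown, all 24 black, and all 9 ivory (fewer than 31), giving 31 + 31 + 20 + 31 + 23 + 24 + 31 + 9 = 200.
One more marble then forces some color to 32, so 200 + 1 = 201.

201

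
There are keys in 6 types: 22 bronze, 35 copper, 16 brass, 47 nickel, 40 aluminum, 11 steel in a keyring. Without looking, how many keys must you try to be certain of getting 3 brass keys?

158

The worst case draws every non-brass key first: 22 + 35 + 47 + 40 + 11 = 155.
The next 3 draws are then forced to be brass, giving 155 + 3 = 158.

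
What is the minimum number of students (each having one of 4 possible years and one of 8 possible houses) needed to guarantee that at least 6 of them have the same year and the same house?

161

There are 4 × 8 = 32 (year, house) combinations acting as pigeonholes.
With 32 × 5 = 160 students we could place exactly 5 in each, with no (year, house) pair reaching 6.
One more forces some (year, house) pair to hold 6, so 160 + 1 = 161.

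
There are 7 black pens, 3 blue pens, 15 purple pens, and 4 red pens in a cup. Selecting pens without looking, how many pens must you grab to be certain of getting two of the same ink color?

The worst case takes 1 pen of each ink color without reaching 2 of any: 4 × 1 = 4.
The next pen must bring some ink color to 2, so 4 + 1 = 5.

5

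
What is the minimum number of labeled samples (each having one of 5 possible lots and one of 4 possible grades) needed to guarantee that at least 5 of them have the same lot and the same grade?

There are 5 × 4 = 20 (lot, grade) combinations acting as pigeonholes.
With 20 × 4 = 80 labeled samples we could place exactly 4 in each, with no (lot, grade) pair reaching 5.
One more forces some (lot, grade) pair to hold 5, so 80 + 1 = 81.

81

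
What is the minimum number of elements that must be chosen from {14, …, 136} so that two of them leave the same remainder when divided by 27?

28

Group the integers by remainder mod 27; there are 27 residue classes, each nonempty in this range.
Choosing one from each class (27 integers) avoids any shared remainder.
One more choice must repeat a class, so two differ by a multiple of 27. Hence 27 + 1 = 28.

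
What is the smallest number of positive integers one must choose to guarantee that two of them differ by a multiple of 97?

Use the pigeonhole principle on residue classes: two integers differ by a multiple of 97 exactly when they share a remainder mod 97.
There are 97 residue classes mod 97, so 97 integers can all lie in distinct classes.
One more integer must repeat a residue, giving a difference divisible by 97. So n = 97 + 1 = 98.

98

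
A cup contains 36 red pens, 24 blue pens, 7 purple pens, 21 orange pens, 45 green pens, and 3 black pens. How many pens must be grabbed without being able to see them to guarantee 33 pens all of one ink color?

Treat the 6 ink colors as pigeonholes.
In the worst case we take at most 32 of each ink color, but all 24 blue, all 7 purple, all 21 orange, and all 3 black (fewer than 32), giving 32 + 24 + 7 + 21 + 32 + 3 = 119.
One more pen then forces some ink color to 33, so 119 + 1 = 120.

120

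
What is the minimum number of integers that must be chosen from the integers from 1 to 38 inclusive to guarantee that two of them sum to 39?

20

Partition {1, …, 38} into 19 pairs: {1,38}, {2,37}, …, {19,20}.
Choosing 19 integers — say the integers 1 through 19 — takes one from each pair and avoids the property.
Choosing 20 forces two into the same pair by pigeonhole, and those sum to 39. So 20.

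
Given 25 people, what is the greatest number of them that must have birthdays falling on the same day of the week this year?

4

The 25 people fall into 7 days of the week.
If each of the 7 days of the week held at most 3, the total would be at most 7 × 3 = 21 < 25, a contradiction.
So at least one holds ⌈25/7⌉ = 4.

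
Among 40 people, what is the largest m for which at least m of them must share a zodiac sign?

4

There are 12 zodiac signs, which serve as the pigeonholes.
If each of the 12 zodiac signs held at most 3, the total would be at most 12 × 3 = 36 < 40, a contradiction.
So at least one holds ⌈40/12⌉ = 4.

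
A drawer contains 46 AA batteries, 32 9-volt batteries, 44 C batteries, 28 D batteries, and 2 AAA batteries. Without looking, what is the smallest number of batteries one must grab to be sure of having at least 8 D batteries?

132

The worst case draws every non-D battery first: 46 + 32 + 44 + 2 = 124.
The next 8 draws are then forced to be D, giving 124 + 8 = 132.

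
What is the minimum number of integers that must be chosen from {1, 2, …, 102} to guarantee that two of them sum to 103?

52

Partition {1, …, 102} into 51 pairs: {1,102}, {2,101}, …, {51,52}.
Choosing 51 integers — say the integers 1 through 51 — takes one from each pair and avoids the property.
Choosing 52 forces two into the same pair by pigeonhole, and those sum to 103. So 52.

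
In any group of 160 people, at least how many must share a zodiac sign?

14

There are 12 zodiac signs, which serve as the pigeonholes.
If each of the 12 zodiac signs held at most 13, the total would be at most 12 × 13 = 156 < 160, a contradiction.
So at least one holds ⌈160/12⌉ = 14.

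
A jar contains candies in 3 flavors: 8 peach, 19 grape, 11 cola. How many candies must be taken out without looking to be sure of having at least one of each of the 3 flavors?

31

The hardest flavor to obtain is peach: we could draw every other candy first — 38 − 8 = 30 candies — without a single peach one.
The next draw must be peach, so 30 + 1 = 31.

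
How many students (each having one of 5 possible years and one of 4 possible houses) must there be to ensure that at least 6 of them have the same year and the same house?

There are 5 × 4 = 20 (year, house) combinations acting as pigeonholes.
With 20 × 5 = 100 students we could place exactly 5 in each, with no (year, house) pair reaching 6.
One more forces some (year, house) pair to hold 6, so 100 + 1 = 101.

101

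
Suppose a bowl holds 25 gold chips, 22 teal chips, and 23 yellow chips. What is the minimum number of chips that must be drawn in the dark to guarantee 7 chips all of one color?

19

The worst case takes 6 chips of each color without reaching 7 of any: 3 × 6 = 18.
The next chip must bring some color to 7, so 18 + 1 = 19.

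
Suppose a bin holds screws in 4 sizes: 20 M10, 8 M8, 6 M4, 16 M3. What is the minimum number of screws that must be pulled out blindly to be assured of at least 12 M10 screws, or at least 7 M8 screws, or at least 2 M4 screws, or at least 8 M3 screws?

26

Each of the 4 sizes has its own threshold; avoid all of them simultaneously.
The worst case stops just short of every target: 11 M10, 6 M8, 1 M4, 7 M3 — 11 + 6 + 1 + 7 = 25 screws.
One more screw must push some size to its target, so 25 + 1 = 26.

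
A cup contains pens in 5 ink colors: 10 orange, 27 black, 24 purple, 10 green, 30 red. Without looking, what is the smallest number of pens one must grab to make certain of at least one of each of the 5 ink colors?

The hardest ink color to obtain is orange: we could draw every other pen first — 101 − 10 = 91 pens — without a single orange one.
The next draw must be orange, so 91 + 1 = 92.

92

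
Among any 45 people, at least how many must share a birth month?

There are 12 months of the year, which serve as the pigeonholes.
If each of the 12 months of the year held at most 3, the total would be at most 12 × 3 = 36 < 45, a contradiction.
So at least one holds ⌈45/12⌉ = 4.

4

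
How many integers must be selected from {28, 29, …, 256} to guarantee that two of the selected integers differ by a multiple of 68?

69

Group the integers by remainder mod 68; there are 68 residue classes, each nonempty in this range.
Choosing one from each class (68 integers) avoids any shared remainder.
One more choice must repeat a class, so two differ by a multiple of 68. Hence 68 + 1 = 69.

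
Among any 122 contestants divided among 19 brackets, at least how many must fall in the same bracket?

The 122 contestants fall into 19 brackets.
If each of the 19 brackets held at most 6, the total would be at most 19 × 6 = 114 < 122, a contradiction.
So at least one holds ⌈122/19⌉ = 7.

7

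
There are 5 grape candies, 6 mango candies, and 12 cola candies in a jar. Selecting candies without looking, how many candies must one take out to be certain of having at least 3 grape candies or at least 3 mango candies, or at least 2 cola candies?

6

The worst case stops just short of every target: 2 grape, 2 mango, 1 cola — 2 + 2 + 1 = 5 candies.
One more candy must push some flavor to its target, so 5 + 1 = 6.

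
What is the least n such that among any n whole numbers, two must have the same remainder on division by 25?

Two integers differ by a multiple of 25 exactly when they share a remainder mod 25.
There are 25 residue classes mod 25, so 25 integers can all lie in distinct classes.
One more integer must repeat a residue, giving a difference divisible by 25. So n = 25 + 1 = 26.

26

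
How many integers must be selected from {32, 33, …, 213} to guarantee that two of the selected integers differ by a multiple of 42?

Group the integers by remainder mod 42; there are 42 residue classes, each nonempty in this range.
Choosing one from each class (42 integers) avoids any shared remainder.
One more choice must repeat a class, so two differ by a multiple of 42. Hence 42 + 1 = 43.

43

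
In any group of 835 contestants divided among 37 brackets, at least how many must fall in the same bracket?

The 835 contestants fall into 37 brackets.
If each of the 37 brackets held at most 22, the total would be at most 37 × 22 = 814 < 835, a contradiction.
So at least one holds ⌈835/37⌉ = 23.

23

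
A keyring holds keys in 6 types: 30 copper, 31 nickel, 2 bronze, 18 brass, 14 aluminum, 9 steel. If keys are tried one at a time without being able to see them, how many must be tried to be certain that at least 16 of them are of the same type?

71

In the worst case we take at most 15 of each type, but all 2 bronze, all 14 aluminum, and all 9 steel (fewer than 15), giving 15 + 15 + 2 + 15 + 14 + 9 = 70.
One more key then forces some type to 16, so 70 + 1 = 71.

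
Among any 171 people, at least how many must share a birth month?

15

The 171 people fall into 12 months of the year.
If each of the 12 months of the year held at most 14, the total would be at most 12 × 14 = 168 < 171, a contradiction.
So at least one holds ⌈171/12⌉ = 15.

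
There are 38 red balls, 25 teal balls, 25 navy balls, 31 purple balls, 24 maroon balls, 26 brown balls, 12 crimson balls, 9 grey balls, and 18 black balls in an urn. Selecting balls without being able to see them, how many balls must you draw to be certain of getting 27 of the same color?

192

In the worst case we take at most 26 of each color, but all 25 teal, all 25 navy, all 24 maroon, all 12 crimson, all 9 grey, and all 18 black (fewer than 26), giving 26 + 25 + 25 + 26 + 24 + 26 + 12 + 9 + 18 = 191.
One more ball then forces some color to 27, so 191 + 1 = 192.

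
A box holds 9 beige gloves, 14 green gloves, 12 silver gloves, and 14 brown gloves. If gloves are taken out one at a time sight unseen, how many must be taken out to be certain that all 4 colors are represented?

The hardest color to obtain is beige: we could draw every other glove first — 49 − 9 = 40 gloves — without a single beige one.
The next draw must be beige, so 40 + 1 = 41.

41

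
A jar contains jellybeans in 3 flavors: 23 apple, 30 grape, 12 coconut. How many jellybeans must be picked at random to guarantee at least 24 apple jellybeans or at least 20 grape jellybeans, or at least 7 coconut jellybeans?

49

The worst case stops just short of every target: 23 apple, 19 grape, 6 coconut — 23 + 19 + 6 = 48 jellybeans.
One more jellybean must push some flavor to its target, so 48 + 1 = 49.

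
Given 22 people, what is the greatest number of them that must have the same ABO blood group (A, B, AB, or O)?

6

The 22 people fall into 4 ABO blood groups.
If each of the 4 ABO blood groups held at most 5, the total would be at most 4 × 5 = 20 < 22, a contradiction.
So at least one holds ⌈22/4⌉ = 6.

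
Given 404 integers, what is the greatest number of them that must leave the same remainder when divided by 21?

The 404 integers fall into 21 residue classes modulo 21.
If each of the 21 residue classes modulo 21 held at most 19, the total would be at most 21 × 19 = 399 < 404, a contradiction.
So at least one holds ⌈404/21⌉ = 20.

20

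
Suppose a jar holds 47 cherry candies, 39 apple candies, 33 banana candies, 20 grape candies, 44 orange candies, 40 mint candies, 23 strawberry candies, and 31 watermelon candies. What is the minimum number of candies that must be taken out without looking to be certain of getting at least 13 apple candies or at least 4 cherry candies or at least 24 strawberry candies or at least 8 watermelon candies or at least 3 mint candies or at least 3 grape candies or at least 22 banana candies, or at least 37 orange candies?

107

Each of the 8 flavors has its own threshold; avoid all of them simultaneously.
The worst case stops just short of every target: 3 cherry, 12 apple, 21 banana, 2 grape, 36 orange, 2 mint, 23 strawberry, 7 watermelon — 3 + 12 + 21 + 2 + 36 + 2 + 23 + 7 = 106 candies.
One more candy must push some flavor to its target, so 106 + 1 = 107.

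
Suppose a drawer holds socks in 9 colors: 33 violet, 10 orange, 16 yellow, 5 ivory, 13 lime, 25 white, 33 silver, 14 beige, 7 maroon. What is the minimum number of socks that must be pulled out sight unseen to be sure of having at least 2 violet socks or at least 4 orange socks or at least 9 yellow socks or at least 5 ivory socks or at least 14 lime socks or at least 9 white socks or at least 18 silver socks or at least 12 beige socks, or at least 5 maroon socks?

70

Each of the 9 colors has its own threshold; avoid all of them simultaneously.
The worst case stops just short of every target: 1 violet, 3 orange, 8 yellow, 4 ivory, 13 lime, 8 white, 17 silver, 11 beige, 4 maroon — 1 + 3 + 8 + 4 + 13 + 8 + 17 + 11 + 4 = 69 socks.
One more sock must push some color to its target, so 69 + 1 = 70.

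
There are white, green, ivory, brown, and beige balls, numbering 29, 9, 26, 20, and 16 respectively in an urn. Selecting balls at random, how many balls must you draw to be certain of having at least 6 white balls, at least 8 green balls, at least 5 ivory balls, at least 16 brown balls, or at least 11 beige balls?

42

The worst case stops just short of every target: 5 white, 7 green, 4 ivory, 15 brown, 10 beige — 5 + 7 + 4 + 15 + 10 = 41 balls.
One more ball must push some color to its target, so 41 + 1 = 42.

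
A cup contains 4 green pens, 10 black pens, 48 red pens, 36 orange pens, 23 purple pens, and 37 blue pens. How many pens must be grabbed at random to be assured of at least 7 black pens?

To avoid black pens as long as possible, exhaust the other 5 ink colors first.
The worst case draws every non-black pen first: 4 + 48 + 36 + 23 + 37 = 148.
The next 7 draws are then forced to be black, giving 148 + 7 = 155.

155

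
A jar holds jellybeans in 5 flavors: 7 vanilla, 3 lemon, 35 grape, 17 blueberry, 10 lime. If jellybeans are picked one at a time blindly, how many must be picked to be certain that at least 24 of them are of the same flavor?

In the worst case we take at most 23 of each flavor, but all 7 vanilla, all 3 lemon, all 17 blueberry, and all 10 lime (fewer than 23), giving 7 + 3 + 23 + 17 + 10 = 60.
One more jellybean then forces some flavor to 24, so 60 + 1 = 61.

61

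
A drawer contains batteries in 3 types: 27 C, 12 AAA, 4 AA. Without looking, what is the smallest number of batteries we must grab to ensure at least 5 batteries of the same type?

The worst case takes 4 batteries of each type without reaching 5 of any: 3 × 4 = 12.
The next battery must bring some type to 5, so 12 + 1 = 13.

13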